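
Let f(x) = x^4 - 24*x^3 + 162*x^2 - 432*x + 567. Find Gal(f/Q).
The polynomial is an irreducible quartic over Q and its discriminant is -13604889600, which is not a perfect square, so the Galois group is not contained in A_4. The resolvent cubic y^3 - 162*y^2 + 8100*y - 145800 has exactly one rational root, so the Galois group is C_4 or D_4. The quartic remains irreducible over Q(sqrt(disc)), so the group is D_4.

D_4 (order 8)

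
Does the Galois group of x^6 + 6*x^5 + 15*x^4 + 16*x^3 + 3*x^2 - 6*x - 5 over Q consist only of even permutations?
No

The polynomial is irreducible of degree 6 over Q. Its discriminant is 40310784, which is not a perfect square. A Galois group lies in the alternating group exactly when the discriminant is a square in Q, so the Galois group (S_3 x S_3) is not contained in A_6.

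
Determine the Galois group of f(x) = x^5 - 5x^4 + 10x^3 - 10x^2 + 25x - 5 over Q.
A_5, the alternating group on 5 letters

The polynomial f is an irreducible quintic over Q, so G = Gal(f/Q) is a transitive subgroup of S_5: one of C_5 (5T1, order 5), D_5 (5T2, order 10), F_20 (5T3, order 20), A_5 (5T4, order 60) or S_5 (5T5, order 120). The discriminant of f is 1024000000 = 32000^2, a perfect square, so G is contained in A_5. The transitive groups of degree 5 contained in A_5 are: C_5 (5T1, order 5), D_5 (5T2, order 10), A_5 (5T4, order 60). By Dedekind's theorem, for a prime p not dividing disc(f) the degrees of the irreducible factors of f mod p form the cycle type of an element of G. Factoring f modulo the 2 such primes p <= 7 (skipping 2, 5, which divide the discriminant), each new pattern first appears at: mod 3: f = (x^5 + x^4 + x^3 + 2x^2 + x + 1), pattern 5; mod 7: f = (x + 1)(x + 2)(x^3 + 6x^2 + 4x + 1), pattern 3+1+1. No other pattern occurs in this range, so the set of observed cycle types is {5, 3+1+1}. Among the candidates above, the only group containing elements of all these cycle types is A_5 (5T4) — each of C_5 (5T1), D_5 (5T2) lacks at least one of them. Hence G = A_5 (5T4), of order 60.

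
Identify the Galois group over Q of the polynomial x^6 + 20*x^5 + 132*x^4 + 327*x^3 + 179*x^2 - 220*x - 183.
The polynomial f is an irreducible sextic over Q, so G = Gal(f/Q) is one of the 16 transitive subgroups 6T1, ..., 6T16 of S_6. The discriminant of f is 8413926734596681 = 91727459^2, a perfect square, so G is contained in A_6. The transitive groups of degree 6 contained in A_6 are: A_4 (6T4, order 12), S_4 (6T7, order 24), (C_3 x C_3) : C_4 (6T10, order 36), PSL(2,5) (6T12, order 60), A_6 (6T15, order 360). By Dedekind's theorem, for a prime p not dividing disc(f) the degrees of the irreducible factors of f mod p form the cycle type of an element of G. Factoring f modulo the 21 such primes p <= 79 (skipping 19, which divides the discriminant), each new pattern first appears at: mod 2: f = (x + 1)(x^5 + x^4 + x^3 + x + 1), pattern 5+1; mod 7: f = (x^3 + 3)(x^3 + 6x^2 + 6x + 2), pattern 3+3; mod 61: f = (x)(x + 40)(x^2 + 47x + 14)(x^2 + 55x + 41), pattern 2+2+1+1. No other pattern occurs in this range, so the set of observed cycle types is {5+1, 3+3, 2+2+1+1}. The candidates containing elements of all these cycle types are PSL(2,5) (6T12) of order 60, A_6 (6T15) of order 360; the others are excluded. The observed types are precisely the cycle types that occur in PSL(2,5) (6T12) (apart from the identity). Each of the other remaining candidates has further cycle types, and by the Chebotarev density theorem the matching factorization patterns would occur for a proportion of primes equal to their share of the group: A_6 (6T15) additionally contains elements of type 4+2, 3+1+1+1 (130 of its 360 elements, about 36% of primes). None of the 21 primes tested shows any such pattern (for each of these groups the chance of that is below 10^-4), which rules them out. Hence G = PSL(2,5) (6T12), of order 60.

PSL(2,5) (also written A5(6))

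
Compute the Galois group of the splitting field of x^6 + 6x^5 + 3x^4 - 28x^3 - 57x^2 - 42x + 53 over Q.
The polynomial f is an irreducible sextic over Q, so G = Gal(f/Q) is one of the 16 transitive subgroups 6T1, ..., 6T16 of S_6. The discriminant of f is -450868486864896, which is not a perfect square, so G is not contained in A_6. The transitive groups of degree 6 not contained in A_6 are: C_6 (6T1, order 6), S_3 (6T2, order 6), D_6 (6T3, order 12), C_3 x S_3 (6T5, order 18), A_4 x C_2 (6T6, order 24), S_4 (6T8, order 24), S_3 x S_3 (6T9, order 36), S_4 x C_2 (6T11, order 48), (S_3 x S_3) : C_2 (6T13, order 72), PGL(2,5) (6T14, order 120), S_6 (6T16, order 720). By Dedekind's theorem, for a prime p not dividing disc(f) the degrees of the irreducible factors of f mod p form the cycle type of an element of G. Factoring f modulo the 33 such primes p <= 149 (skipping 2, 3, which divide the discriminant), each new pattern first appears at: mod 5: f = (x^3 + 3x + 3)(x^3 + x^2 + 1), pattern 3+3; mod 7: f = (x^6 + 6x^5 + 3x^4 + 6x^2 + 4), pattern 6; mod 17: f = (x + 5)(x + 14)(x^2 + 2x + 8)(x^2 + 2x + 15), pattern 2+2+1+1; mod 19: f = (x + 6)(x + 8)(x + 13)(x + 15)(x^2 + 2x + 6), pattern 2+1+1+1+1; mod 71: f = (x^2 + 2x + 4)(x^2 + 2x + 19)(x^2 + 2x + 39), pattern 2+2+2. No other pattern occurs in this range, so the set of observed cycle types is {3+3, 6, 2+2+1+1, 2+1+1+1+1, 2+2+2}. The candidates containing elements of all these cycle types are A_4 x C_2 (6T6) of order 24, S_4 x C_2 (6T11) of order 48, (S_3 x S_3) : C_2 (6T13) of order 72, S_6 (6T16) of order 720; the others are excluded. The observed types are precisely the cycle types that occur in A_4 x C_2 (6T6) (apart from the identity). Each of the other remaining candidates has further cycle types, and by the Chebotarev density theorem the matching factorization patterns would occur for a proportion of primes equal to their share of the group: S_4 x C_2 (6T11) additionally contains elements of type 4+2, 4+1+1 (12 of its 48 elements, about 25% of primes); (S_3 x S_3) : C_2 (6T13) additionally contains elements of type 4+2, 3+2+1, 3+1+1+1 (34 of its 72 elements, about 47% of primes); S_6 (6T16) additionally contains elements of type 5+1, 4+2, 4+1+1, 3+2+1, 3+1+1+1 (484 of its 720 elements, about 67% of primes). None of the 33 primes tested shows any such pattern (for each of these groups the chance of that is below 10^-4), which rules them out. Hence G = A_4 x C_2 (6T6), of order 24.

A_4 x C_2 (also written A4xC2)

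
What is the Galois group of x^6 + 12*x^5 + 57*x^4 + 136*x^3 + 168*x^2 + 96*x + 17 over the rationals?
A_4 x C_2 (order 24)

The polynomial f is an irreducible sextic over Q, so G = Gal(f/Q) is one of the 16 transitive subgroups 6T1, ..., 6T16 of S_6. The discriminant of f is -419904, which is not a perfect square, so G is not contained in A_6. The transitive groups of degree 6 not contained in A_6 are: C_6 (6T1, order 6), S_3 (6T2, order 6), D_6 (6T3, order 12), C_3 x S_3 (6T5, order 18), A_4 x C_2 (6T6, order 24), S_4 (6T8, order 24), S_3 x S_3 (6T9, order 36), S_4 x C_2 (6T11, order 48), (S_3 x S_3) : C_2 (6T13, order 72), PGL(2,5) (6T14, order 120), S_6 (6T16, order 720). By Dedekind's theorem, for a prime p not dividing disc(f) the degrees of the irreducible factors of f mod p form the cycle type of an element of G. Factoring f modulo the 33 such primes p <= 149 (skipping 2, 3, which divide the discriminant), each new pattern first appears at: mod 5: f = (x^3 + 2x + 4)(x^3 + 2x^2 + 3), pattern 3+3; mod 7: f = (x^6 + 5x^5 + x^4 + 3x^3 + 5x + 3), pattern 6; mod 17: f = (x)(x + 4)(x^2 + 4x + 10)(x^2 + 4x + 16), pattern 2+2+1+1; mod 19: f = (x + 8)(x + 9)(x + 14)(x + 15)(x^2 + 4x + 10), pattern 2+1+1+1+1; mod 71: f = (x^2 + 4x + 44)(x^2 + 4x + 49)(x^2 + 4x + 58), pattern 2+2+2. No other pattern occurs in this range, so the set of observed cycle types is {3+3, 6, 2+2+1+1, 2+1+1+1+1, 2+2+2}. The candidates containing elements of all these cycle types are A_4 x C_2 (6T6) of order 24, S_4 x C_2 (6T11) of order 48, (S_3 x S_3) : C_2 (6T13) of order 72, S_6 (6T16) of order 720; the others are excluded. The observed types are precisely the cycle types that occur in A_4 x C_2 (6T6) (apart from the identity). Each of the other remaining candidates has further cycle types, and by the Chebotarev density theorem the matching factorization patterns would occur for a proportion of primes equal to their share of the group: S_4 x C_2 (6T11) additionally contains elements of type 4+2, 4+1+1 (12 of its 48 elements, about 25% of primes); (S_3 x S_3) : C_2 (6T13) additionally contains elements of type 4+2, 3+2+1, 3+1+1+1 (34 of its 72 elements, about 47% of primes); S_6 (6T16) additionally contains elements of type 5+1, 4+2, 4+1+1, 3+2+1, 3+1+1+1 (484 of its 720 elements, about 67% of primes). None of the 33 primes tested shows any such pattern (for each of these groups the chance of that is below 10^-4), which rules them out. Hence G = A_4 x C_2 (6T6), of order 24.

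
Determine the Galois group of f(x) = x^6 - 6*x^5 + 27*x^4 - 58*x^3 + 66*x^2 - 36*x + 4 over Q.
The polynomial f is an irreducible sextic over Q, so G = Gal(f/Q) is one of the 16 transitive subgroups 6T1, ..., 6T16 of S_6. The discriminant of f is 132239526912, which is not a perfect square, so G is not contained in A_6. The transitive groups of degree 6 not contained in A_6 are: C_6 (6T1, order 6), S_3 (6T2, order 6), D_6 (6T3, order 12), C_3 x S_3 (6T5, order 18), A_4 x C_2 (6T6, order 24), S_4 (6T8, order 24), S_3 x S_3 (6T9, order 36), S_4 x C_2 (6T11, order 48), (S_3 x S_3) : C_2 (6T13, order 72), PGL(2,5) (6T14, order 120), S_6 (6T16, order 720). By Dedekind's theorem, for a prime p not dividing disc(f) the degrees of the irreducible factors of f mod p form the cycle type of an element of G. Factoring f modulo the 79 such primes p <= 419 (skipping 2, 3, which divide the discriminant), each new pattern first appears at: mod 5: f = (x^6 + 4x^5 + 2x^4 + 2x^3 + x^2 + 4x + 4), pattern 6; mod 7: f = (x^2 + 2)(x^2 + 2x + 3)(x^2 + 6x + 3), pattern 2+2+2; mod 11: f = (x + 1)(x + 7)(x^2 + x + 6)(x^2 + 7x + 9), pattern 2+2+1+1; mod 13: f = (x^3 + 10x^2 + 8x + 11)(x^3 + 10x^2 + 10x + 11), pattern 3+3; mod 97: f = (x + 5)(x + 14)(x + 22)(x + 24)(x + 56)(x + 67), pattern 1+1+1+1+1+1. No other pattern occurs in this range, so the set of observed cycle types is {6, 2+2+2, 2+2+1+1, 3+3, 1+1+1+1+1+1}. The candidates containing elements of all these cycle types are D_6 (6T3) of order 12, A_4 x C_2 (6T6) of order 24, S_3 x S_3 (6T9) of order 36, S_4 x C_2 (6T11) of order 48, (S_3 x S_3) : C_2 (6T13) of order 72, PGL(2,5) (6T14) of order 120, S_6 (6T16) of order 720; the others are excluded. The observed types are precisely the cycle types that occur in D_6 (6T3). Each of the other remaining candidates has further cycle types, and by the Chebotarev density theorem the matching factorization patterns would occur for a proportion of primes equal to their share of the group: A_4 x C_2 (6T6) additionally contains elements of type 2+1+1+1+1 (3 of its 24 elements, about 12% of primes); S_3 x S_3 (6T9) additionally contains elements of type 3+1+1+1 (4 of its 36 elements, about 11% of primes); S_4 x C_2 (6T11) additionally contains elements of type 4+2, 4+1+1, 2+1+1+1+1 (15 of its 48 elements, about 31% of primes); (S_3 x S_3) : C_2 (6T13) additionally contains elements of type 4+2, 3+2+1, 3+1+1+1, 2+1+1+1+1 (40 of its 72 elements, about 56% of primes); PGL(2,5) (6T14) additionally contains elements of type 5+1, 4+1+1 (54 of its 120 elements, about 45% of primes); S_6 (6T16) additionally contains elements of type 5+1, 4+2, 4+1+1, 3+2+1, 3+1+1+1, 2+1+1+1+1 (499 of its 720 elements, about 69% of primes). None of the 79 primes tested shows any such pattern (for each of these groups the chance of that is below 10^-4), which rules them out. Hence G = D_6 (6T3), of order 12.

D_6 (also written D6)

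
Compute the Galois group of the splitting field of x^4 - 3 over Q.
The polynomial is an irreducible quartic over Q and its discriminant is -6912, which is not a perfect square, so the Galois group is not contained in A_4. The resolvent cubic y^3 + 12*y has exactly one rational root, so the Galois group is C_4 or D_4. The quartic remains irreducible over Q(sqrt(disc)), so the group is D_4.

4T3: D_4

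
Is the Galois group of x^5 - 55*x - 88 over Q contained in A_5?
The polynomial is irreducible of degree 5 over Q. Its discriminant is 58564000000 = 242000^2, a perfect square. A Galois group lies in the alternating group exactly when the discriminant is a square in Q, so the Galois group (A_5) is contained in A_5.

Yes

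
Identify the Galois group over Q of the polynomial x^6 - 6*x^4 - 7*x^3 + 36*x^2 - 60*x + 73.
C_6 (order 6)

The polynomial f is an irreducible sextic over Q, so G = Gal(f/Q) is one of the 16 transitive subgroups 6T1, ..., 6T16 of S_6. The discriminant of f is -63822230816067, which is not a perfect square, so G is not contained in A_6. The transitive groups of degree 6 not contained in A_6 are: C_6 (6T1, order 6), S_3 (6T2, order 6), D_6 (6T3, order 12), C_3 x S_3 (6T5, order 18), A_4 x C_2 (6T6, order 24), S_4 (6T8, order 24), S_3 x S_3 (6T9, order 36), S_4 x C_2 (6T11, order 48), (S_3 x S_3) : C_2 (6T13, order 72), PGL(2,5) (6T14, order 120), S_6 (6T16, order 720). By Dedekind's theorem, for a prime p not dividing disc(f) the degrees of the irreducible factors of f mod p form the cycle type of an element of G. Factoring f modulo the 37 such primes p <= 173 (skipping 3, 19, 37, which divide the discriminant), each new pattern first appears at: mod 2: f = (x^6 + x^3 + 1), pattern 6; mod 7: f = (x^3 + 3x + 5)(x^3 + 5x + 2), pattern 3+3; mod 17: f = (x^2 + 11)(x^2 + 2x + 8)(x^2 + 15x + 13), pattern 2+2+2; mod 73: f = (x)(x + 6)(x + 9)(x + 28)(x + 45)(x + 58), pattern 1+1+1+1+1+1. No other pattern occurs in this range, so the set of observed cycle types is {6, 3+3, 2+2+2, 1+1+1+1+1+1}. The candidates containing elements of all these cycle types are C_6 (6T1) of order 6, D_6 (6T3) of order 12, C_3 x S_3 (6T5) of order 18, A_4 x C_2 (6T6) of order 24, S_3 x S_3 (6T9) of order 36, S_4 x C_2 (6T11) of order 48, (S_3 x S_3) : C_2 (6T13) of order 72, PGL(2,5) (6T14) of order 120, S_6 (6T16) of order 720; the others are excluded. The observed types are precisely the cycle types that occur in C_6 (6T1). Each of the other remaining candidates has further cycle types, and by the Chebotarev density theorem the matching factorization patterns would occur for a proportion of primes equal to their share of the group: D_6 (6T3) additionally contains elements of type 2+2+1+1 (3 of its 12 elements, about 25% of primes); C_3 x S_3 (6T5) additionally contains elements of type 3+1+1+1 (4 of its 18 elements, about 22% of primes); A_4 x C_2 (6T6) additionally contains elements of type 2+2+1+1, 2+1+1+1+1 (6 of its 24 elements, about 25% of primes); S_3 x S_3 (6T9) additionally contains elements of type 3+1+1+1, 2+2+1+1 (13 of its 36 elements, about 36% of primes); S_4 x C_2 (6T11) additionally contains elements of type 4+2, 4+1+1, 2+2+1+1, 2+1+1+1+1 (24 of its 48 elements, about 50% of primes); (S_3 x S_3) : C_2 (6T13) additionally contains elements of type 4+2, 3+2+1, 3+1+1+1, 2+2+1+1, 2+1+1+1+1 (49 of its 72 elements, about 68% of primes); PGL(2,5) (6T14) additionally contains elements of type 5+1, 4+1+1, 2+2+1+1 (69 of its 120 elements, about 58% of primes); S_6 (6T16) additionally contains elements of type 5+1, 4+2, 4+1+1, 3+2+1, 3+1+1+1, 2+2+1+1, 2+1+1+1+1 (544 of its 720 elements, about 76% of primes). None of the 37 primes tested shows any such pattern (for each of these groups the chance of that is below 10^-4), which rules them out. Hence G = C_6 (6T1), of order 6.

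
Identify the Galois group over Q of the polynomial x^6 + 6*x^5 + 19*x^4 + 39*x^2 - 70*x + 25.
The polynomial f is an irreducible sextic over Q, so G = Gal(f/Q) is one of the 16 transitive subgroups 6T1, ..., 6T16 of S_6. The discriminant of f is -64225280000, which is not a perfect square, so G is not contained in A_6. The transitive groups of degree 6 not contained in A_6 are: C_6 (6T1, order 6), S_3 (6T2, order 6), D_6 (6T3, order 12), C_3 x S_3 (6T5, order 18), A_4 x C_2 (6T6, order 24), S_4 (6T8, order 24), S_3 x S_3 (6T9, order 36), S_4 x C_2 (6T11, order 48), (S_3 x S_3) : C_2 (6T13, order 72), PGL(2,5) (6T14, order 120), S_6 (6T16, order 720). By Dedekind's theorem, for a prime p not dividing disc(f) the degrees of the irreducible factors of f mod p form the cycle type of an element of G. Factoring f modulo the 17 such primes p <= 71 (skipping 2, 5, 7, which divide the discriminant), each new pattern first appears at: mod 3: f = (x^3 + x^2 + 2x + 1)(x^3 + 2x^2 + 1), pattern 3+3; mod 13: f = (x^6 + 6x^5 + 6x^4 + 8x + 12), pattern 6; mod 19: f = (x^2 + 11x + 17)(x^4 + 14x^3 + 9x + 16), pattern 4+2; mod 23: f = (x + 6)(x + 8)(x^4 + 15x^3 + 14x^2 + 4x + 1), pattern 4+1+1; mod 53: f = (x^2 + 16x + 9)(x^2 + 18x + 49)(x^2 + 25x + 42), pattern 2+2+2; mod 59: f = (x + 9)(x + 25)(x^2 + 35x + 51)(x^2 + 55x + 9), pattern 2+2+1+1; mod 71: f = (x + 2)(x + 10)(x + 29)(x + 49)(x^2 + 58x + 19), pattern 2+1+1+1+1. No other pattern occurs in this range, so the set of observed cycle types is {3+3, 6, 4+2, 4+1+1, 2+2+2, 2+2+1+1, 2+1+1+1+1}. The candidates containing elements of all these cycle types are S_4 x C_2 (6T11) of order 48, S_6 (6T16) of order 720; the others are excluded. The observed types are precisely the cycle types that occur in S_4 x C_2 (6T11) (apart from the identity). Each of the other remaining candidates has further cycle types, and by the Chebotarev density theorem the matching factorization patterns would occur for a proportion of primes equal to their share of the group: S_6 (6T16) additionally contains elements of type 5+1, 3+2+1, 3+1+1+1 (304 of its 720 elements, about 42% of primes). None of the 17 primes tested shows any such pattern (for each of these groups the chance of that is below 10^-4), which rules them out. Hence G = S_4 x C_2 (6T11), of order 48.

S_4 x C_2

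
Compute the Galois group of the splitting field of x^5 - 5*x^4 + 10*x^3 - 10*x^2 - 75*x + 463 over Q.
The polynomial f is an irreducible quintic over Q, so G = Gal(f/Q) is a transitive subgroup of S_5: one of C_5 (5T1, order 5), D_5 (5T2, order 10), F_20 (5T3, order 20), A_5 (5T4, order 60) or S_5 (5T5, order 120). The discriminant of f is 67108864000000 = 8192000^2, a perfect square, so G is contained in A_5. The transitive groups of degree 5 contained in A_5 are: C_5 (5T1, order 5), D_5 (5T2, order 10), A_5 (5T4, order 60). By Dedekind's theorem, for a prime p not dividing disc(f) the degrees of the irreducible factors of f mod p form the cycle type of an element of G. Factoring f modulo the 23 such primes p <= 97 (skipping 2, 5, which divide the discriminant), each new pattern first appears at: mod 3: f = (x + 2)(x^2 + 1)(x^2 + 2x + 2), pattern 2+2+1; mod 7: f = (x^5 + 2x^4 + 3x^3 + 4x^2 + 2x + 1), pattern 5. No other pattern occurs in this range, so the set of observed cycle types is {2+2+1, 5}. The candidates containing elements of all these cycle types are D_5 (5T2) of order 10, A_5 (5T4) of order 60; the others are excluded. The observed types are precisely the cycle types that occur in D_5 (5T2) (apart from the identity). Each of the other remaining candidates has further cycle types, and by the Chebotarev density theorem the matching factorization patterns would occur for a proportion of primes equal to their share of the group: A_5 (5T4) additionally contains elements of type 3+1+1 (20 of its 60 elements, about 33% of primes). None of the 23 primes tested shows any such pattern (for each of these groups the chance of that is below 10^-4), which rules them out. Hence G = D_5 (5T2), of order 10.

5T2: D_5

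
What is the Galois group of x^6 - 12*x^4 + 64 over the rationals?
The polynomial f is an irreducible sextic over Q, so G = Gal(f/Q) is one of the 16 transitive subgroups 6T1, ..., 6T16 of S_6. The discriminant of f is -450868486864896, which is not a perfect square, so G is not contained in A_6. The transitive groups of degree 6 not contained in A_6 are: C_6 (6T1, order 6), S_3 (6T2, order 6), D_6 (6T3, order 12), C_3 x S_3 (6T5, order 18), A_4 x C_2 (6T6, order 24), S_4 (6T8, order 24), S_3 x S_3 (6T9, order 36), S_4 x C_2 (6T11, order 48), (S_3 x S_3) : C_2 (6T13, order 72), PGL(2,5) (6T14, order 120), S_6 (6T16, order 720). By Dedekind's theorem, for a prime p not dividing disc(f) the degrees of the irreducible factors of f mod p form the cycle type of an element of G. Factoring f modulo the 33 such primes p <= 149 (skipping 2, 3, which divide the discriminant), each new pattern first appears at: mod 5: f = (x^3 + 2x^2 + x + 4)(x^3 + 3x^2 + x + 1), pattern 3+3; mod 7: f = (x^6 + 2x^4 + 1), pattern 6; mod 17: f = (x + 4)(x + 13)(x^2 + 7)(x^2 + 14), pattern 2+2+1+1; mod 19: f = (x + 5)(x + 7)(x + 12)(x + 14)(x^2 + 5), pattern 2+1+1+1+1; mod 71: f = (x^2 + 3)(x^2 + 18)(x^2 + 38), pattern 2+2+2. No other pattern occurs in this range, so the set of observed cycle types is {3+3, 6, 2+2+1+1, 2+1+1+1+1, 2+2+2}. The candidates containing elements of all these cycle types are A_4 x C_2 (6T6) of order 24, S_4 x C_2 (6T11) of order 48, (S_3 x S_3) : C_2 (6T13) of order 72, S_6 (6T16) of order 720; the others are excluded. The observed types are precisely the cycle types that occur in A_4 x C_2 (6T6) (apart from the identity). Each of the other remaining candidates has further cycle types, and by the Chebotarev density theorem the matching factorization patterns would occur for a proportion of primes equal to their share of the group: S_4 x C_2 (6T11) additionally contains elements of type 4+2, 4+1+1 (12 of its 48 elements, about 25% of primes); (S_3 x S_3) : C_2 (6T13) additionally contains elements of type 4+2, 3+2+1, 3+1+1+1 (34 of its 72 elements, about 47% of primes); S_6 (6T16) additionally contains elements of type 5+1, 4+2, 4+1+1, 3+2+1, 3+1+1+1 (484 of its 720 elements, about 67% of primes). None of the 33 primes tested shows any such pattern (for each of these groups the chance of that is below 10^-4), which rules them out. Hence G = A_4 x C_2 (6T6), of order 24.

6T6: A_4 x C_2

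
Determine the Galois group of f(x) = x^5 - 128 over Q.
The polynomial f is an irreducible quintic over Q, so G = Gal(f/Q) is a transitive subgroup of S_5: one of C_5 (5T1, order 5), D_5 (5T2, order 10), F_20 (5T3, order 20), A_5 (5T4, order 60) or S_5 (5T5, order 120). The discriminant of f is 838860800000, which is not a perfect square, so G is not contained in A_5. The transitive groups of degree 5 not contained in A_5 are: F_20 (5T3, order 20), S_5 (5T5, order 120). By Dedekind's theorem, for a prime p not dividing disc(f) the degrees of the irreducible factors of f mod p form the cycle type of an element of G. Factoring f modulo the 18 such primes p <= 71 (skipping 2, 5, which divide the discriminant), each new pattern first appears at: mod 3: f = (x + 1)(x^4 + 2x^3 + x^2 + 2x + 1), pattern 4+1; mod 11: f = (x^5 + 4), pattern 5; mod 19: f = (x + 6)(x^2 + 5x + 17)(x^2 + 8x + 17), pattern 2+2+1. No other pattern occurs in this range, so the set of observed cycle types is {4+1, 5, 2+2+1}. The candidates containing elements of all these cycle types are F_20 (5T3) of order 20, S_5 (5T5) of order 120; the others are excluded. The observed types are precisely the cycle types that occur in F_20 (5T3) (apart from the identity). Each of the other remaining candidates has further cycle types, and by the Chebotarev density theorem the matching factorization patterns would occur for a proportion of primes equal to their share of the group: S_5 (5T5) additionally contains elements of type 3+2, 3+1+1, 2+1+1+1 (50 of its 120 elements, about 42% of primes). None of the 18 primes tested shows any such pattern (for each of these groups the chance of that is below 10^-4), which rules them out. Hence G = F_20 (5T3), of order 20.

F_20, the Frobenius group of order 20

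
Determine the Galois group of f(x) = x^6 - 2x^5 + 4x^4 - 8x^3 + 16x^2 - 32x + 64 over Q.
The polynomial f is an irreducible sextic over Q, so G = Gal(f/Q) is one of the 16 transitive subgroups 6T1, ..., 6T16 of S_6. The discriminant of f is -18046378835968, which is not a perfect square, so G is not contained in A_6. The transitive groups of degree 6 not contained in A_6 are: C_6 (6T1, order 6), S_3 (6T2, order 6), D_6 (6T3, order 12), C_3 x S_3 (6T5, order 18), A_4 x C_2 (6T6, order 24), S_4 (6T8, order 24), S_3 x S_3 (6T9, order 36), S_4 x C_2 (6T11, order 48), (S_3 x S_3) : C_2 (6T13, order 72), PGL(2,5) (6T14, order 120), S_6 (6T16, order 720). By Dedekind's theorem, for a prime p not dividing disc(f) the degrees of the irreducible factors of f mod p form the cycle type of an element of G. Factoring f modulo the 37 such primes p <= 167 (skipping 2, 7, which divide the discriminant), each new pattern first appears at: mod 3: f = (x^6 + x^5 + x^4 + x^3 + x^2 + x + 1), pattern 6; mod 11: f = (x^3 + x^2 + 5x + 8)(x^3 + 8x^2 + 2x + 8), pattern 3+3; mod 13: f = (x^2 + x + 4)(x^2 + 3x + 4)(x^2 + 7x + 4), pattern 2+2+2; mod 29: f = (x + 3)(x + 11)(x + 14)(x + 17)(x + 19)(x + 21), pattern 1+1+1+1+1+1. No other pattern occurs in this range, so the set of observed cycle types is {6, 3+3, 2+2+2, 1+1+1+1+1+1}. The candidates containing elements of all these cycle types are C_6 (6T1) of order 6, D_6 (6T3) of order 12, C_3 x S_3 (6T5) of order 18, A_4 x C_2 (6T6) of order 24, S_3 x S_3 (6T9) of order 36, S_4 x C_2 (6T11) of order 48, (S_3 x S_3) : C_2 (6T13) of order 72, PGL(2,5) (6T14) of order 120, S_6 (6T16) of order 720; the others are excluded. The observed types are precisely the cycle types that occur in C_6 (6T1). Each of the other remaining candidates has further cycle types, and by the Chebotarev density theorem the matching factorization patterns would occur for a proportion of primes equal to their share of the group: D_6 (6T3) additionally contains elements of type 2+2+1+1 (3 of its 12 elements, about 25% of primes); C_3 x S_3 (6T5) additionally contains elements of type 3+1+1+1 (4 of its 18 elements, about 22% of primes); A_4 x C_2 (6T6) additionally contains elements of type 2+2+1+1, 2+1+1+1+1 (6 of its 24 elements, about 25% of primes); S_3 x S_3 (6T9) additionally contains elements of type 3+1+1+1, 2+2+1+1 (13 of its 36 elements, about 36% of primes); S_4 x C_2 (6T11) additionally contains elements of type 4+2, 4+1+1, 2+2+1+1, 2+1+1+1+1 (24 of its 48 elements, about 50% of primes); (S_3 x S_3) : C_2 (6T13) additionally contains elements of type 4+2, 3+2+1, 3+1+1+1, 2+2+1+1, 2+1+1+1+1 (49 of its 72 elements, about 68% of primes); PGL(2,5) (6T14) additionally contains elements of type 5+1, 4+1+1, 2+2+1+1 (69 of its 120 elements, about 58% of primes); S_6 (6T16) additionally contains elements of type 5+1, 4+2, 4+1+1, 3+2+1, 3+1+1+1, 2+2+1+1, 2+1+1+1+1 (544 of its 720 elements, about 76% of primes). None of the 37 primes tested shows any such pattern (for each of these groups the chance of that is below 10^-4), which rules them out. Hence G = C_6 (6T1), of order 6.

C_6 (also written C6)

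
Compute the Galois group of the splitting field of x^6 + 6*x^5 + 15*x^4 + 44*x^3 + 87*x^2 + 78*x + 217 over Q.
6T5: C_3 x S_3

The polynomial f is an irreducible sextic over Q, so G = Gal(f/Q) is one of the 16 transitive subgroups 6T1, ..., 6T16 of S_6. The discriminant of f is -190210142896128, which is not a perfect square, so G is not contained in A_6. The transitive groups of degree 6 not contained in A_6 are: C_6 (6T1, order 6), S_3 (6T2, order 6), D_6 (6T3, order 12), C_3 x S_3 (6T5, order 18), A_4 x C_2 (6T6, order 24), S_4 (6T8, order 24), S_3 x S_3 (6T9, order 36), S_4 x C_2 (6T11, order 48), (S_3 x S_3) : C_2 (6T13, order 72), PGL(2,5) (6T14, order 120), S_6 (6T16, order 720). By Dedekind's theorem, for a prime p not dividing disc(f) the degrees of the irreducible factors of f mod p form the cycle type of an element of G. Factoring f modulo the 33 such primes p <= 149 (skipping 2, 3, which divide the discriminant), each new pattern first appears at: mod 5: f = (x^6 + x^5 + 4x^3 + 2x^2 + 3x + 2), pattern 6; mod 7: f = (x)(x + 4)(x + 6)(x^3 + 3x^2 + 3x + 5), pattern 3+1+1+1; mod 17: f = (x^2 + 10)(x^2 + 11x + 4)(x^2 + 12x + 5), pattern 2+2+2; mod 19: f = (x^3 + 3x^2 + 3x + 10)(x^3 + 3x^2 + 3x + 16), pattern 3+3; mod 73: f = (x + 12)(x + 14)(x + 16)(x + 30)(x + 32)(x + 48), pattern 1+1+1+1+1+1. No other pattern occurs in this range, so the set of observed cycle types is {6, 3+1+1+1, 2+2+2, 3+3, 1+1+1+1+1+1}. The candidates containing elements of all these cycle types are C_3 x S_3 (6T5) of order 18, S_3 x S_3 (6T9) of order 36, (S_3 x S_3) : C_2 (6T13) of order 72, S_6 (6T16) of order 720; the others are excluded. The observed types are precisely the cycle types that occur in C_3 x S_3 (6T5). Each of the other remaining candidates has further cycle types, and by the Chebotarev density theorem the matching factorization patterns would occur for a proportion of primes equal to their share of the group: S_3 x S_3 (6T9) additionally contains elements of type 2+2+1+1 (9 of its 36 elements, about 25% of primes); (S_3 x S_3) : C_2 (6T13) additionally contains elements of type 4+2, 3+2+1, 2+2+1+1, 2+1+1+1+1 (45 of its 72 elements, about 62% of primes); S_6 (6T16) additionally contains elements of type 5+1, 4+2, 4+1+1, 3+2+1, 2+2+1+1, 2+1+1+1+1 (504 of its 720 elements, about 70% of primes). None of the 33 primes tested shows any such pattern (for each of these groups the chance of that is below 10^-4), which rules them out. Hence G = C_3 x S_3 (6T5), of order 18.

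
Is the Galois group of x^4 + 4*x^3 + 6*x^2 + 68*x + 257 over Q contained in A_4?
Yes

The polynomial is irreducible of degree 4 over Q. Its discriminant is 1358954496 = 36864^2, a perfect square. A Galois group lies in the alternating group exactly when the discriminant is a square in Q, so the Galois group (A_4) is contained in A_4.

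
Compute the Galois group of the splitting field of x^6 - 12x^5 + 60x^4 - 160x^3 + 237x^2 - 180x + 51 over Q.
A_4 (also written A4)

The polynomial f is an irreducible sextic over Q, so G = Gal(f/Q) is one of the 16 transitive subgroups 6T1, ..., 6T16 of S_6. The discriminant of f is 419904 = 648^2, a perfect square, so G is contained in A_6. The transitive groups of degree 6 contained in A_6 are: A_4 (6T4, order 12), S_4 (6T7, order 24), (C_3 x C_3) : C_4 (6T10, order 36), PSL(2,5) (6T12, order 60), A_6 (6T15, order 360). By Dedekind's theorem, for a prime p not dividing disc(f) the degrees of the irreducible factors of f mod p form the cycle type of an element of G. Factoring f modulo the 33 such primes p <= 149 (skipping 2, 3, which divide the discriminant), each new pattern first appears at: mod 5: f = (x^3 + x + 1)(x^3 + 3x^2 + 4x + 1), pattern 3+3; mod 17: f = (x)(x + 13)(x^2 + 13x + 1)(x^2 + 13x + 11), pattern 2+2+1+1; mod 71: f = (x + 2)(x + 3)(x + 30)(x + 37)(x + 64)(x + 65), pattern 1+1+1+1+1+1. No other pattern occurs in this range, so the set of observed cycle types is {3+3, 2+2+1+1, 1+1+1+1+1+1}. The candidates containing elements of all these cycle types are A_4 (6T4) of order 12, S_4 (6T7) of order 24, (C_3 x C_3) : C_4 (6T10) of order 36, PSL(2,5) (6T12) of order 60, A_6 (6T15) of order 360; the others are excluded. The observed types are precisely the cycle types that occur in A_4 (6T4). Each of the other remaining candidates has further cycle types, and by the Chebotarev density theorem the matching factorization patterns would occur for a proportion of primes equal to their share of the group: S_4 (6T7) additionally contains elements of type 4+2 (6 of its 24 elements, about 25% of primes); (C_3 x C_3) : C_4 (6T10) additionally contains elements of type 4+2, 3+1+1+1 (22 of its 36 elements, about 61% of primes); PSL(2,5) (6T12) additionally contains elements of type 5+1 (24 of its 60 elements, about 40% of primes); A_6 (6T15) additionally contains elements of type 5+1, 4+2, 3+1+1+1 (274 of its 360 elements, about 76% of primes). None of the 33 primes tested shows any such pattern (for each of these groups the chance of that is below 10^-4), which rules them out. Hence G = A_4 (6T4), of order 12.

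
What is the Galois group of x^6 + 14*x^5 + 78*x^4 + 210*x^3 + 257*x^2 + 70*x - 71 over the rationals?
6T4: A_4

The polynomial f is an irreducible sextic over Q, so G = Gal(f/Q) is one of the 16 transitive subgroups 6T1, ..., 6T16 of S_6. The discriminant of f is 5489031744 = 74088^2, a perfect square, so G is contained in A_6. The transitive groups of degree 6 contained in A_6 are: A_4 (6T4, order 12), S_4 (6T7, order 24), (C_3 x C_3) : C_4 (6T10, order 36), PSL(2,5) (6T12, order 60), A_6 (6T15, order 360). By Dedekind's theorem, for a prime p not dividing disc(f) the degrees of the irreducible factors of f mod p form the cycle type of an element of G. Factoring f modulo the 33 such primes p <= 151 (skipping 2, 3, 7, which divide the discriminant), each new pattern first appears at: mod 5: f = (x^3 + x^2 + 1)(x^3 + 3x^2 + 4), pattern 3+3; mod 13: f = (x + 11)(x + 12)(x^2 + x + 2)(x^2 + 3x + 5), pattern 2+2+1+1. No other pattern occurs in this range, so the set of observed cycle types is {3+3, 2+2+1+1}. The candidates containing elements of all these cycle types are A_4 (6T4) of order 12, S_4 (6T7) of order 24, (C_3 x C_3) : C_4 (6T10) of order 36, PSL(2,5) (6T12) of order 60, A_6 (6T15) of order 360; the others are excluded. The observed types are precisely the cycle types that occur in A_4 (6T4) (apart from the identity). Each of the other remaining candidates has further cycle types, and by the Chebotarev density theorem the matching factorization patterns would occur for a proportion of primes equal to their share of the group: S_4 (6T7) additionally contains elements of type 4+2 (6 of its 24 elements, about 25% of primes); (C_3 x C_3) : C_4 (6T10) additionally contains elements of type 4+2, 3+1+1+1 (22 of its 36 elements, about 61% of primes); PSL(2,5) (6T12) additionally contains elements of type 5+1 (24 of its 60 elements, about 40% of primes); A_6 (6T15) additionally contains elements of type 5+1, 4+2, 3+1+1+1 (274 of its 360 elements, about 76% of primes). None of the 33 primes tested shows any such pattern (for each of these groups the chance of that is below 10^-4), which rules them out. Hence G = A_4 (6T4), of order 12.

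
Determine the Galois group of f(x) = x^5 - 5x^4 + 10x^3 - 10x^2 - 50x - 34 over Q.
The polynomial f is an irreducible quintic over Q, so G = Gal(f/Q) is a transitive subgroup of S_5: one of C_5 (5T1, order 5), D_5 (5T2, order 10), F_20 (5T3, order 20), A_5 (5T4, order 60) or S_5 (5T5, order 120). The discriminant of f is 58564000000 = 242000^2, a perfect square, so G is contained in A_5. The transitive groups of degree 5 contained in A_5 are: C_5 (5T1, order 5), D_5 (5T2, order 10), A_5 (5T4, order 60). By Dedekind's theorem, for a prime p not dividing disc(f) the degrees of the irreducible factors of f mod p form the cycle type of an element of G. Factoring f modulo the 3 such primes p <= 13 (skipping 2, 5, 11, which divide the discriminant), each new pattern first appears at: mod 3: f = (x^5 + x^4 + x^3 + 2x^2 + x + 2), pattern 5; mod 13: f = (x + 4)(x + 6)(x^3 + 11x^2 + 6x + 4), pattern 3+1+1. No other pattern occurs in this range, so the set of observed cycle types is {5, 3+1+1}. Among the candidates above, the only group containing elements of all these cycle types is A_5 (5T4) — each of C_5 (5T1), D_5 (5T2) lacks at least one of them. Hence G = A_5 (5T4), of order 60.

A_5 (also written A5)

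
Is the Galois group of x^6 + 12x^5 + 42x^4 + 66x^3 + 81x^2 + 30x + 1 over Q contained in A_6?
No

The polynomial is irreducible of degree 6 over Q. Its discriminant is -30366624190464, which is not a perfect square. A Galois group lies in the alternating group exactly when the discriminant is a square in Q, so the Galois group (A_4 x C_2) is not contained in A_6.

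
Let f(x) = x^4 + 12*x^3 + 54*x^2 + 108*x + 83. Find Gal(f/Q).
The polynomial is an irreducible quartic over Q and its discriminant is 2048, which is not a perfect square, so the Galois group is not contained in A_4. The resolvent cubic y^3 - 54*y^2 + 964*y - 5688 has exactly one rational root, so the Galois group is C_4 or D_4. The quartic remains irreducible over Q(sqrt(disc)), so the group is D_4.

D_4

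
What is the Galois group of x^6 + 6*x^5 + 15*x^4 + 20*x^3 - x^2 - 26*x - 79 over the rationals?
The polynomial f is an irreducible sextic over Q, so G = Gal(f/Q) is one of the 16 transitive subgroups 6T1, ..., 6T16 of S_6. The discriminant of f is 36352603193344 = 6029312^2, a perfect square, so G is contained in A_6. The transitive groups of degree 6 contained in A_6 are: A_4 (6T4, order 12), S_4 (6T7, order 24), (C_3 x C_3) : C_4 (6T10, order 36), PSL(2,5) (6T12, order 60), A_6 (6T15, order 360). By Dedekind's theorem, for a prime p not dividing disc(f) the degrees of the irreducible factors of f mod p form the cycle type of an element of G. Factoring f modulo the 79 such primes p <= 419 (skipping 2, 23, which divide the discriminant), each new pattern first appears at: mod 3: f = (x^3 + x^2 + x + 2)(x^3 + 2x^2 + 1), pattern 3+3; mod 5: f = (x^2 + 2x + 3)(x^4 + 4x^3 + 4x^2 + 2), pattern 4+2; mod 19: f = (x + 10)(x + 11)(x^2 + x + 3)(x^2 + 3x + 5), pattern 2+2+1+1; mod 223: f = (x + 33)(x + 68)(x + 110)(x + 115)(x + 157)(x + 192), pattern 1+1+1+1+1+1. No other pattern occurs in this range, so the set of observed cycle types is {3+3, 4+2, 2+2+1+1, 1+1+1+1+1+1}. The candidates containing elements of all these cycle types are S_4 (6T7) of order 24, (C_3 x C_3) : C_4 (6T10) of order 36, A_6 (6T15) of order 360; the others are excluded. The observed types are precisely the cycle types that occur in S_4 (6T7). Each of the other remaining candidates has further cycle types, and by the Chebotarev density theorem the matching factorization patterns would occur for a proportion of primes equal to their share of the group: (C_3 x C_3) : C_4 (6T10) additionally contains elements of type 3+1+1+1 (4 of its 36 elements, about 11% of primes); A_6 (6T15) additionally contains elements of type 5+1, 3+1+1+1 (184 of its 360 elements, about 51% of primes). None of the 79 primes tested shows any such pattern (for each of these groups the chance of that is below 10^-4), which rules them out. Hence G = S_4 (6T7), of order 24.

S_4, S_4(6d), the S_4-action on 6 points inside A_6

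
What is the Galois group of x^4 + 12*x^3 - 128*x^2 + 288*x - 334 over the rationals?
4T3: D_4

The polynomial is an irreducible quartic over Q and its discriminant is -203379352576, which is not a perfect square, so the Galois group is not contained in A_4. The resolvent cubic y^3 + 128*y^2 + 4792*y + 136160 has exactly one rational root, so the Galois group is C_4 or D_4. The quartic remains irreducible over Q(sqrt(disc)), so the group is D_4.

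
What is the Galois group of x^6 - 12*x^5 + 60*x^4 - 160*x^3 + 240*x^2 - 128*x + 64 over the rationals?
S_6, the symmetric group on 6 letters

The polynomial f is an irreducible sextic over Q, so G = Gal(f/Q) is one of the 16 transitive subgroups 6T1, ..., 6T16 of S_6. The discriminant of f is -1388339588497408, which is not a perfect square, so G is not contained in A_6. The transitive groups of degree 6 not contained in A_6 are: C_6 (6T1, order 6), S_3 (6T2, order 6), D_6 (6T3, order 12), C_3 x S_3 (6T5, order 18), A_4 x C_2 (6T6, order 24), S_4 (6T8, order 24), S_3 x S_3 (6T9, order 36), S_4 x C_2 (6T11, order 48), (S_3 x S_3) : C_2 (6T13, order 72), PGL(2,5) (6T14, order 120), S_6 (6T16, order 720). By Dedekind's theorem, for a prime p not dividing disc(f) the degrees of the irreducible factors of f mod p form the cycle type of an element of G. Factoring f modulo the 3 such primes p <= 7 (skipping 2, which divides the discriminant), each new pattern first appears at: mod 3: f = (x^6 + 2x^3 + x + 1), pattern 6; mod 5: f = (x + 1)(x + 4)(x^4 + 3x^3 + x^2 + 3x + 1), pattern 4+1+1; mod 7: f = (x + 1)(x^2 + 4x + 1)(x^3 + 4x^2 + 1), pattern 3+2+1. No other pattern occurs in this range, so the set of observed cycle types is {6, 4+1+1, 3+2+1}. Among the candidates above, the only group containing elements of all these cycle types is S_6 (6T16); every other candidate lacks at least one of them. Hence G = S_6 (6T16), of order 720.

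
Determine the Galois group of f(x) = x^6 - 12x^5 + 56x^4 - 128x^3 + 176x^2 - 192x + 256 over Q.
The polynomial f is an irreducible sextic over Q, so G = Gal(f/Q) is one of the 16 transitive subgroups 6T1, ..., 6T16 of S_6. The discriminant of f is -5497558138880000, which is not a perfect square, so G is not contained in A_6. The transitive groups of degree 6 not contained in A_6 are: C_6 (6T1, order 6), S_3 (6T2, order 6), D_6 (6T3, order 12), C_3 x S_3 (6T5, order 18), A_4 x C_2 (6T6, order 24), S_4 (6T8, order 24), S_3 x S_3 (6T9, order 36), S_4 x C_2 (6T11, order 48), (S_3 x S_3) : C_2 (6T13, order 72), PGL(2,5) (6T14, order 120), S_6 (6T16, order 720). By Dedekind's theorem, for a prime p not dividing disc(f) the degrees of the irreducible factors of f mod p form the cycle type of an element of G. Factoring f modulo the 22 such primes p <= 89 (skipping 2, 5, which divide the discriminant), each new pattern first appears at: mod 3: f = (x^3 + x^2 + 2x + 1)(x^3 + 2x^2 + x + 1), pattern 3+3; mod 7: f = (x^2 + x + 4)(x^2 + 3x + 5)(x^2 + 5x + 3), pattern 2+2+2; mod 13: f = (x + 3)(x + 6)(x^4 + 5x^3 + 6x^2 + x + 7), pattern 4+1+1; mod 43: f = (x + 17)(x + 22)(x^2 + 39x + 1)(x^2 + 39x + 20), pattern 2+2+1+1. No other pattern occurs in this range, so the set of observed cycle types is {3+3, 2+2+2, 4+1+1, 2+2+1+1}. The candidates containing elements of all these cycle types are S_4 (6T8) of order 24, S_4 x C_2 (6T11) of order 48, PGL(2,5) (6T14) of order 120, S_6 (6T16) of order 720; the others are excluded. The observed types are precisely the cycle types that occur in S_4 (6T8) (apart from the identity). Each of the other remaining candidates has further cycle types, and by the Chebotarev density theorem the matching factorization patterns would occur for a proportion of primes equal to their share of the group: S_4 x C_2 (6T11) additionally contains elements of type 6, 4+2, 2+1+1+1+1 (17 of its 48 elements, about 35% of primes); PGL(2,5) (6T14) additionally contains elements of type 6, 5+1 (44 of its 120 elements, about 37% of primes); S_6 (6T16) additionally contains elements of type 6, 5+1, 4+2, 3+2+1, 3+1+1+1, 2+1+1+1+1 (529 of its 720 elements, about 73% of primes). None of the 22 primes tested shows any such pattern (for each of these groups the chance of that is below 10^-4), which rules them out. Hence G = S_4 (6T8), of order 24.

S_4 (also written S4-)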